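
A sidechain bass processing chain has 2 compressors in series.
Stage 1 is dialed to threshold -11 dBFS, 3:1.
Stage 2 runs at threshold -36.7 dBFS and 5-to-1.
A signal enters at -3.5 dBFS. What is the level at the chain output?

-31.06 dBFS

Stage 1: overshoot 7.5 dB → 7.5/3 = 2.5 dB → -8.5 dBFS.
Stage 2: 28.2 dB above -36.7 dBFS, reduced 5:1 to 5.64 dB above → -31.06 dBFS.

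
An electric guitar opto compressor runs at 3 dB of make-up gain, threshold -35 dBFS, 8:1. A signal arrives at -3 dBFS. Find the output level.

-3 dBFS sits 32 dB over threshold.
The 32 dB excess becomes 4 dB after 8:1 reduction.
That puts the output at -31 dBFS; make-up adds 3 dB, giving -28 dBFS.

-28 dBFS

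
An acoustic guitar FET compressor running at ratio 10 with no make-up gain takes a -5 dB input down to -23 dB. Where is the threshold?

-25 dB

Let T be the threshold. Output overshoot = (input overshoot)/R, so -23 − T = (-5 − T)/10.
10·(-23 − T) = -5 − T → 9·T = -230 − (-5) = -225.
T = -225/9 = -25 dB.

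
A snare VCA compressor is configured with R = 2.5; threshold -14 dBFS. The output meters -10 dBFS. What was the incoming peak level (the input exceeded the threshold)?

That's 4 dB above the -14 dBFS threshold.
Input overshoot = R × output overshoot = 10 dB → input = -14 + 10 = -4 dBFS.

-4 dBFS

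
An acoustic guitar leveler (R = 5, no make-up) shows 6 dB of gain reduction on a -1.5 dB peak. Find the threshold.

-9 dB

Input is 7.5 dB above T (since output overshoot × R = input overshoot: (-7.5 − T)·5 = -1.5 − T gives T = -9 dB).
Check: -9 + (-1.5 − (-9))/5 = -9 + 1.5 = -7.5 dB. ✓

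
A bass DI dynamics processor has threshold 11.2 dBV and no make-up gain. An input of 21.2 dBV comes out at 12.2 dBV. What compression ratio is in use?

Input overshoot = 21.2 − 11.2 = 10 dB; output overshoot = 12.2 − 11.2 = 1 dB.
Ratio = 10 / 1 = 10.

10:1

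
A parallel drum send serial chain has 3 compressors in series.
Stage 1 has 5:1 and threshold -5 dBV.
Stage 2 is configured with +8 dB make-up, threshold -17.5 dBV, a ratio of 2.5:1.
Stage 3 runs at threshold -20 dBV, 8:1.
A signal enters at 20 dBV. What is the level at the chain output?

-17.8125 dBV

Stage 1: 20 dBV is 25 dB over -5 dBV; at 5:1 that becomes 5 dB over, giving 0 dBV.
Stage 2: 17.5 dB above -17.5 dBV, reduced 2.5:1 to 7 dB above → -10.5 dBV; +8 dB make-up → -2.5 dBV.
Stage 3: -2.5 dBV is 17.5 dB over -20 dBV; at 8:1 that becomes 2.1875 dB over, giving -17.8125 dBV.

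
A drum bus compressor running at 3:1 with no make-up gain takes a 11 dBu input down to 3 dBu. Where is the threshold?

Gain reduction = 11 − 3 = 8 dB; output overshoot = GR / (R − 1) = 8 / 2 = 4 dB.
Threshold = output − output overshoot = 3 − 4 = -1 dBu.

-1 dBu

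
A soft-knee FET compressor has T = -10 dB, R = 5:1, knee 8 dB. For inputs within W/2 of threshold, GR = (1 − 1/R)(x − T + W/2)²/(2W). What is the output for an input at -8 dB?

-9.8 dB

x − T + W/2 = -8 − (-10) + 4 = 6.
GR = (1 − 1/5) × 6² / 16 = 0.8 × 36 / 16 = 1.8 dB.
Output = -8 − 1.8 = -9.8 dB.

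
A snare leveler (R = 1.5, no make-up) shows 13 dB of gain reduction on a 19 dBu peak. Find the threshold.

-20 dBu

Let T be the threshold. Output overshoot = (input overshoot)/R, so 6 − T = (19 − T)/1.5.
1.5·(6 − T) = 19 − T → 0.5·T = 9 − 19 = -10.
T = -10/0.5 = -20 dBu.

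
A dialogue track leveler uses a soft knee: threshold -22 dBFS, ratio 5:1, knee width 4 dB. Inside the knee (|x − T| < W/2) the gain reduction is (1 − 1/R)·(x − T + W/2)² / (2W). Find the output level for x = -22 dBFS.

x − T + W/2 = -22 − (-22) + 2 = 2.
GR = (1 − 1/5) × 2² / 8 = 0.8 × 4 / 8 = 0.4 dB.
Output = -22 − 0.4 = -22.4 dBFS.

-22.4 dBFS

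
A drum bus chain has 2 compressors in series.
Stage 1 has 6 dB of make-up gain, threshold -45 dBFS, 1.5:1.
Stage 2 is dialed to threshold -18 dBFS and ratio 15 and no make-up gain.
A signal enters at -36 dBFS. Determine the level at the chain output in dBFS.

-33 dBFS

Stage 1: -36 dBFS is 9 dB over -45 dBFS; at 1.5:1 that becomes 6 dB over, giving -39 dBFS; +6 dB make-up → -33 dBFS.
Stage 2: below threshold (-33 ≤ -18); passes unchanged; output -33 dBFS.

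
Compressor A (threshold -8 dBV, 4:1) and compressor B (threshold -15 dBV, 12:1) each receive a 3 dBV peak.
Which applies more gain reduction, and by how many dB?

A: 11 dB over, compressed to 2.75 dB over, so 8.25 dB of GR.
B: 18 dB over, compressed to 1.5 dB over, so 16.5 dB of GR.
Difference: 8.25 dB in favour of B.

B, by 8.25 dB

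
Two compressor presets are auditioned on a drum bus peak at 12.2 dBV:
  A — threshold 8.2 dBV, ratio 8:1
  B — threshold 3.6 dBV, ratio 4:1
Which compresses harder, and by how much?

A: overshoot 4 dB → output overshoot 0.5 dB → GR 3.5 dB.
B: overshoot 8.6 dB → output overshoot 2.15 dB → GR 6.45 dB.
B applies 2.95 dB more gain reduction.

B, by 2.95 dB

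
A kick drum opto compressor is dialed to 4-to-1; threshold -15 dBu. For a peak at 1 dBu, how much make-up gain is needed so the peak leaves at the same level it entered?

Without make-up, output = threshold + overshoot/4 = -15 + 4 = -11 dBu.
Gap to target: 12 dB.

12 dB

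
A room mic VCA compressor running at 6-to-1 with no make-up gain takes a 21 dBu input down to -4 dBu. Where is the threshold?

Gain reduction = 21 − (-4) = 25 dB; output overshoot = GR / (R − 1) = 25 / 5 = 5 dB.
Threshold = output − output overshoot = -4 − 5 = -9 dBu.

-9 dBu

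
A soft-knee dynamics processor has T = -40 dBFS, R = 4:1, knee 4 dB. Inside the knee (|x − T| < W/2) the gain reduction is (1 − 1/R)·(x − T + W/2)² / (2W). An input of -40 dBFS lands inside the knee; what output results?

-40.375 dBFS

x − T + W/2 = -40 − (-40) + 2 = 2.
GR = (1 − 1/4) × 2² / 8 = 0.75 × 4 / 8 = 0.375 dB.
Output = -40 − 0.375 = -40.375 dBFS.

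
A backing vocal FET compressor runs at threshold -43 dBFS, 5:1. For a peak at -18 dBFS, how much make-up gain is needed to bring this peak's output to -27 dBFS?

11 dB

The peak compresses to -43 + 25/5 = -38 dBFS.
To reach -27 dBFS requires -27 − (-38) = 11 dB of make-up.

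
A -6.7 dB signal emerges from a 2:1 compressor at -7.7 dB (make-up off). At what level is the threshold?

Gain reduction = -6.7 − (-7.7) = 1 dB; output overshoot = GR / (R − 1) = 1 / 1 = 1 dB.
Threshold = output − output overshoot = -7.7 − 1 = -8.7 dB.

-8.7 dB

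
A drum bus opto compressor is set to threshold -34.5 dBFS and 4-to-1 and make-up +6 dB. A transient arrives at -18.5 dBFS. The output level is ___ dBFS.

-24.5 dBFS

Overshoot: -18.5 − (-34.5) = 16 dB.
4:1 compression reduces that to 16/4 = 4 dB over.
So the level is -34.5 + 4 = -30.5 dBFS; make-up adds 6 dB, giving -24.5 dBFS.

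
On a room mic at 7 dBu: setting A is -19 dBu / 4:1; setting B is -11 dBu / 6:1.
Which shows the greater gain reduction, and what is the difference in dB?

A: GR = 26 − 26/4 = 19.5 dB.
B: GR = 18 − 18/6 = 15 dB.
Difference: 4.5 dB in favour of A.

A, by 4.5 dB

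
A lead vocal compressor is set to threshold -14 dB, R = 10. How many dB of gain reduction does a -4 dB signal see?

9 dB

Overshoot = -4 − (-14) = 10 dB.
A 10:1 ratio leaves 1 dB of that excess.
So the signal is attenuated by 10 − 1 = 9 dB.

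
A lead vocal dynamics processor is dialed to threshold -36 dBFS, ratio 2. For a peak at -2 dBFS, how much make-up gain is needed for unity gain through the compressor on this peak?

The peak compresses to -36 + 34/2 = -19 dBFS.
To reach -2 dBFS requires -2 − (-19) = 17 dB of make-up.

17 dB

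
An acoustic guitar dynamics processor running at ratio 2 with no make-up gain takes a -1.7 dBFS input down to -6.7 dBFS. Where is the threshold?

-11.7 dBFS

Input is 10 dB above T (since output overshoot × R = input overshoot: (-6.7 − T)·2 = -1.7 − T gives T = -11.7 dBFS).
Check: -11.7 + (-1.7 − (-11.7))/2 = -11.7 + 5 = -6.7 dBFS. ✓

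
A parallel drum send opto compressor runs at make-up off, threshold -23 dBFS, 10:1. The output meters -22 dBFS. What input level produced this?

That's 1 dB above the -23 dBFS threshold.
Input overshoot = R × output overshoot = 10 dB → input = -23 + 10 = -13 dBFS.

-13 dBFS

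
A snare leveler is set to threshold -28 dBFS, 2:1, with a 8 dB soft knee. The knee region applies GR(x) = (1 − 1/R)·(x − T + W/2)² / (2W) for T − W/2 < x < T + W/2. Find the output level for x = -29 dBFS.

x − T + W/2 = -29 − (-28) + 4 = 3.
GR = (1 − 1/2) × 3² / 16 = 0.5 × 9 / 16 = 0.28125 dB.
Output = -29 − 0.28125 = -29.28125 dBFS.

-29.28125 dBFS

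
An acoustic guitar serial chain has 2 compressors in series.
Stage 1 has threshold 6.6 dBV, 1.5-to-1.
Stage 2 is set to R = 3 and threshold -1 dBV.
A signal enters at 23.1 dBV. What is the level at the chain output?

5.2 dBV

Stage 1: overshoot 16.5 dB → 16.5/1.5 = 11 dB → 17.6 dBV.
Stage 2: 18.6 dB above -1 dBV, reduced 3:1 to 6.2 dB above → 5.2 dBV.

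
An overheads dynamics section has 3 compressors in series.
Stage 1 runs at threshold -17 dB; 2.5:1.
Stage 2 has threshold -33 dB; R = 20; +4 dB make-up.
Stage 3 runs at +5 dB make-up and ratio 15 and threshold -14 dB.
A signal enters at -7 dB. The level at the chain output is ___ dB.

Stage 1: overshoot 10 dB → 10/2.5 = 4 dB → -13 dB.
Stage 2: -13 dB is 20 dB over -33 dB; at 20:1 that becomes 1 dB over, giving -32 dB; +4 dB make-up → -28 dB.
Stage 3: below threshold (-28 ≤ -14); passes unchanged; make-up brings it to -23 dB.

-23 dB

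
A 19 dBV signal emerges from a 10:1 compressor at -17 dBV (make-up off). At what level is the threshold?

Input is 40 dB above T (since output overshoot × R = input overshoot: (-17 − T)·10 = 19 − T gives T = -21 dBV).
Check: -21 + (19 − (-21))/10 = -21 + 4 = -17 dBV. ✓

-21 dBV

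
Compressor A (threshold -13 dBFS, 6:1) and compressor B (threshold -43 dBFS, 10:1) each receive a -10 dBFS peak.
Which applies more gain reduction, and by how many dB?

A: overshoot 3 dB → output overshoot 0.5 dB → GR 2.5 dB.
B: overshoot 33 dB → output overshoot 3.3 dB → GR 29.7 dB.
B reduces 27.2 dB more.

B, by 27.2 dB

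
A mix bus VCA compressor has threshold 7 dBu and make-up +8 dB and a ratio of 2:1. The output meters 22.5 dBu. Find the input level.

Remove make-up: 22.5 − 8 = 14.5 dBu.
The compressed level sits 14.5 − 7 = 7.5 dB over threshold.
Input overshoot = R × output overshoot = 15 dB → input = 7 + 15 = 22 dBu.

22 dBu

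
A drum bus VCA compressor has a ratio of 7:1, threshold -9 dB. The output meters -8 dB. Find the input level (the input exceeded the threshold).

-2 dB

The compressed level sits -8 − (-9) = 1 dB over threshold.
Input overshoot = R × output overshoot = 7 dB → input = -9 + 7 = -2 dB.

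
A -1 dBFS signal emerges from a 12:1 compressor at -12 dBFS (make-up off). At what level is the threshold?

Gain reduction = -1 − (-12) = 11 dB; output overshoot = GR / (R − 1) = 11 / 11 = 1 dB.
Threshold = output − output overshoot = -12 − 1 = -13 dBFS.

-13 dBFS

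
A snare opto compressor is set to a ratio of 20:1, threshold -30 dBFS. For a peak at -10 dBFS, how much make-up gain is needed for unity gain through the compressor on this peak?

The peak compresses to -30 + 20/20 = -29 dBFS.
To reach -10 dBFS requires -10 − (-29) = 19 dB of make-up.

19 dB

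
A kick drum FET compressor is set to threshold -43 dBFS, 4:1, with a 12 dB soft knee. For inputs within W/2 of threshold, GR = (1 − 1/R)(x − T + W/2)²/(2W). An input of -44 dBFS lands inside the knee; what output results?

-44.78125 dBFS

x − T + W/2 = -44 − (-43) + 6 = 5.
GR = (1 − 1/4) × 5² / 24 = 0.75 × 25 / 24 = 0.78125 dB.
Output = -44 − 0.78125 = -44.78125 dBFS.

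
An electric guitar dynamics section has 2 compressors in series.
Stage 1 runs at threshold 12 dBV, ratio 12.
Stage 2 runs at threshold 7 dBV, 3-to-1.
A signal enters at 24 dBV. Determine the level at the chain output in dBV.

9 dBV

Stage 1: overshoot 12 dB → 12/12 = 1 dB → 13 dBV.
Stage 2: 13 dBV is 6 dB over 7 dBV; at 3:1 that becomes 2 dB over, giving 9 dBV.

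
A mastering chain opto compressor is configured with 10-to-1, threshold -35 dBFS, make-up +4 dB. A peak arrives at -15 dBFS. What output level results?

Overshoot: -15 − (-35) = 20 dB.
10:1 compression reduces that to 20/10 = 2 dB over.
So the level is -35 + 2 = -33 dBFS; make-up adds 4 dB, giving -29 dBFS.

-29 dBFS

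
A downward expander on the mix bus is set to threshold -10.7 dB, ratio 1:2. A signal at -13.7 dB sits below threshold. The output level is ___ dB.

Undershoot = (-10.7) − (-13.7) = 3 dB.
At 1:2, that expands to 6 dB under threshold.
Output = -10.7 − 6 = -16.7 dB.

-16.7 dB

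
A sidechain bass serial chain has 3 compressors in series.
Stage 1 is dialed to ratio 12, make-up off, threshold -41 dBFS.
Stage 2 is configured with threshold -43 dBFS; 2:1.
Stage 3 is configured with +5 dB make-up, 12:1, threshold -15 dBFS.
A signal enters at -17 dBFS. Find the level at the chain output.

Stage 1: overshoot 24 dB → 24/12 = 2 dB → -39 dBFS.
Stage 2: -39 dBFS is 4 dB over -43 dBFS; at 2:1 that becomes 2 dB over, giving -41 dBFS.
Stage 3: below threshold (-41 ≤ -15); passes unchanged; make-up brings it to -36 dBFS.

-36 dBFS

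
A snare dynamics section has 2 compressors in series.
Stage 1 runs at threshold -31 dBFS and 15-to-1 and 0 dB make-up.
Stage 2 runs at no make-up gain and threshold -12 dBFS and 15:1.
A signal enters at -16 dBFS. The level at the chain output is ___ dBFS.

-30 dBFS

Stage 1: 15 dB above -31 dBFS, reduced 15:1 to 1 dB above → -30 dBFS.
Stage 2: -30 dBFS ≤ -12 dBFS, so stage 2 doesn't engage; output -30 dBFS.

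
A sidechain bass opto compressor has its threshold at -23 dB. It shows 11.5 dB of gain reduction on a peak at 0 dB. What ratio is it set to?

2:1

Input overshoot = 0 − (-23) = 23 dB.
Output overshoot = 23 − 11.5 = 11.5 dB.
Ratio = input overshoot / output overshoot = 23 / 11.5 = 2.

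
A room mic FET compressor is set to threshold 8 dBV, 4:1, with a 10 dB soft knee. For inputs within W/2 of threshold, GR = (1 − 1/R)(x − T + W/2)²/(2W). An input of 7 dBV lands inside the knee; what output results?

6.4 dBV

x − T + W/2 = 7 − 8 + 5 = 4.
GR = (1 − 1/4) × 4² / 20 = 0.75 × 16 / 20 = 0.6 dB.
Output = 7 − 0.6 = 6.4 dBV.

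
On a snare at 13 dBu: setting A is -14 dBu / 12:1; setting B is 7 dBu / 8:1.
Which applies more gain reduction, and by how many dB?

A: overshoot 27 dB → output overshoot 2.25 dB → GR 24.75 dB.
B: overshoot 6 dB → output overshoot 0.75 dB → GR 5.25 dB.
Difference: 19.5 dB in favour of A.

A, by 19.5 dB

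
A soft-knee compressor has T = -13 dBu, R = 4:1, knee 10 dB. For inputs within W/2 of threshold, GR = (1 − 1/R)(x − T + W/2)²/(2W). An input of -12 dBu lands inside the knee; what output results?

x − T + W/2 = -12 − (-13) + 5 = 6.
GR = (1 − 1/4) × 6² / 20 = 0.75 × 36 / 20 = 1.35 dB.
Output = -12 − 1.35 = -13.35 dBu.

-13.35 dBu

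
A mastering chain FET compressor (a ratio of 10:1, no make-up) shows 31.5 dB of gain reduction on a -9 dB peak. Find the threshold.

Input is 35 dB above T (since output overshoot × R = input overshoot: (-40.5 − T)·10 = -9 − T gives T = -44 dB).
Check: -44 + (-9 − (-44))/10 = -44 + 3.5 = -40.5 dB. ✓

-44 dB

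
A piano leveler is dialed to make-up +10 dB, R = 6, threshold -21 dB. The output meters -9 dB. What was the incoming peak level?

-9 dB

Before make-up, the level was -9 − 10 = -19 dB.
Post-compression overshoot = -19 − (-21) = 2 dB.
Before 6:1 compression the overshoot was 2 × 6 = 12 dB, so input = -21 + 12 = -9 dB.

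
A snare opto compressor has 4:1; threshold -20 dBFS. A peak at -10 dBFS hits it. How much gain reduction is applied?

7.5 dB

-10 dBFS exceeds the threshold by 10 dB.
After 4:1 compression the overshoot becomes 10/4 = 2.5 dB.
GR = overshoot in − overshoot out = 10 − 2.5 = 7.5 dB.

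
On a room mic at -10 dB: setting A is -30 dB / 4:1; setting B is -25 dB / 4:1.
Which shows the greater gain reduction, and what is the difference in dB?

A, by 3.75 dB

A: 20 dB over, compressed to 5 dB over, so 15 dB of GR.
B: 15 dB over, compressed to 3.75 dB over, so 11.25 dB of GR.
A applies 3.75 dB more gain reduction.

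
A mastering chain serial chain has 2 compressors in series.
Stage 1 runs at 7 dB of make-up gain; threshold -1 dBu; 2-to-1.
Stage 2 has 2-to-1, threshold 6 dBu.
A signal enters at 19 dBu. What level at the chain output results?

11 dBu

Stage 1: 20 dB above -1 dBu, reduced 2:1 to 10 dB above → 9 dBu; +7 dB make-up → 16 dBu.
Stage 2: 10 dB above 6 dBu, reduced 2:1 to 5 dB above → 11 dBu.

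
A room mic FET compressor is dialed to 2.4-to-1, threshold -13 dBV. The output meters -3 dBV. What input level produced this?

That's 10 dB above the -13 dBV threshold.
Input overshoot = R × output overshoot = 24 dB → input = -13 + 24 = 11 dBV.

11 dBV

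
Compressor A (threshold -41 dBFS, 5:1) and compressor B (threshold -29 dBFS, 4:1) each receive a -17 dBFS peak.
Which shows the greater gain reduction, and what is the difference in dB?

A, by 10.2 dB

A: GR = 24 − 24/5 = 19.2 dB.
B: GR = 12 − 12/4 = 9 dB.
A applies 10.2 dB more gain reduction.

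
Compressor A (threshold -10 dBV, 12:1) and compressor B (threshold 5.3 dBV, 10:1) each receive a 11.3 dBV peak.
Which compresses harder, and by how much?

A, by 14.125 dB

A: 21.3 dB over, compressed to 1.775 dB over, so 19.525 dB of GR.
B: 6 dB over, compressed to 0.6 dB over, so 5.4 dB of GR.
A reduces 14.125 dB more.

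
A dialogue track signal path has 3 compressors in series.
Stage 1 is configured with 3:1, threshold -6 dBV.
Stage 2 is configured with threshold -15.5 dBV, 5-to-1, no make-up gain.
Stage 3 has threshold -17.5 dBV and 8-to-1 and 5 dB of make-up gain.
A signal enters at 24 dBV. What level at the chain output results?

-11.7625 dBV

Stage 1: overshoot 30 dB → 30/3 = 10 dB → 4 dBV.
Stage 2: 4 dBV is 19.5 dB over -15.5 dBV; at 5:1 that becomes 3.9 dB over, giving -11.6 dBV.
Stage 3: 5.9 dB above -17.5 dBV, reduced 8:1 to 0.7375 dB above → -16.7625 dBV; +5 dB make-up → -11.7625 dBV.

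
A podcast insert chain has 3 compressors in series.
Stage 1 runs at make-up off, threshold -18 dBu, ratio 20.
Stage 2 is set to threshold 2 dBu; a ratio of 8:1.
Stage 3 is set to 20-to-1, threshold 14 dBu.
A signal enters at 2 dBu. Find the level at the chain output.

Stage 1: 20 dB above -18 dBu, reduced 20:1 to 1 dB above → -17 dBu.
Stage 2: below threshold (-17 ≤ 2); passes unchanged; output -17 dBu.
Stage 3: -17 dBu is at or below the 14 dBu threshold — no compression; output -17 dBu.

-17 dBu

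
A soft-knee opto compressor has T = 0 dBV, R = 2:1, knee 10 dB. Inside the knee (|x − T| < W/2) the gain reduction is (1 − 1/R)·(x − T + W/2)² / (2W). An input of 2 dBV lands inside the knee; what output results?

0.775 dBV

x − T + W/2 = 2 − 0 + 5 = 7.
GR = (1 − 1/2) × 7² / 20 = 0.5 × 49 / 20 = 1.225 dB.
Output = 2 − 1.225 = 0.775 dBV.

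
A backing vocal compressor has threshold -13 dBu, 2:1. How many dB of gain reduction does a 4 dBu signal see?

4 dBu exceeds the threshold by 17 dB.
After 2:1 compression the overshoot becomes 17/2 = 8.5 dB.
So the signal is attenuated by 17 − 8.5 = 8.5 dB.

8.5 dB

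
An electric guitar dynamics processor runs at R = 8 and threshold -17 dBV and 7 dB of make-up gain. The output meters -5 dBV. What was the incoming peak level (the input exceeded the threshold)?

Before make-up, the level was -5 − 7 = -12 dBV.
That's 5 dB above the -17 dBV threshold.
Before 8:1 compression the overshoot was 5 × 8 = 40 dB, so input = -17 + 40 = 23 dBV.

23 dBV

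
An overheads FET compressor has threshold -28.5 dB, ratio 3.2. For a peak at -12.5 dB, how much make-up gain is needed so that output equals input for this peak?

Without make-up, output = threshold + overshoot/3.2 = -28.5 + 5 = -23.5 dB.
Gap to target: 11 dB.

11 dB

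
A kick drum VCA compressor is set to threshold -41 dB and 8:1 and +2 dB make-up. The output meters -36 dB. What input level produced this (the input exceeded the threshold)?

Before make-up, the level was -36 − 2 = -38 dB.
Post-compression overshoot = -38 − (-41) = 3 dB.
Before 8:1 compression the overshoot was 3 × 8 = 24 dB, so input = -41 + 24 = -17 dB.

-17 dB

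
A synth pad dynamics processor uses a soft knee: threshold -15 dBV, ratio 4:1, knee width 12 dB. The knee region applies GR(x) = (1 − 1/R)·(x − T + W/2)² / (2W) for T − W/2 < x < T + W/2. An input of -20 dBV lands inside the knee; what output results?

-20.03125 dBV

x − T + W/2 = -20 − (-15) + 6 = 1.
GR = (1 − 1/4) × 1² / 24 = 0.75 × 1 / 24 = 0.03125 dB.
Output = -20 − 0.03125 = -20.03125 dBV.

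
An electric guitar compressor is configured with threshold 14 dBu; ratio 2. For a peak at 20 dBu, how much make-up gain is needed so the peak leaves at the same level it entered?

3 dB

Without make-up, output = threshold + overshoot/2 = 14 + 3 = 17 dBu.
Gap to target: 3 dB.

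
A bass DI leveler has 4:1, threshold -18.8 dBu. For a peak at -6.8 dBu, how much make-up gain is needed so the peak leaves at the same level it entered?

9 dB

The peak compresses to -18.8 + 12/4 = -15.8 dBu.
To reach -6.8 dBu requires -6.8 − (-15.8) = 9 dB of make-up.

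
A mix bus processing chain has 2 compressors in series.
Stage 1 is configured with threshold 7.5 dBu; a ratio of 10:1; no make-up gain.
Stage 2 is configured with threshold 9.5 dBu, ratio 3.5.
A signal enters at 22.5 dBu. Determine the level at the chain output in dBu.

9 dBu

Stage 1: 15 dB above 7.5 dBu, reduced 10:1 to 1.5 dB above → 9 dBu.
Stage 2: 9 dBu ≤ 9.5 dBu, so stage 2 doesn't engage; output 9 dBu.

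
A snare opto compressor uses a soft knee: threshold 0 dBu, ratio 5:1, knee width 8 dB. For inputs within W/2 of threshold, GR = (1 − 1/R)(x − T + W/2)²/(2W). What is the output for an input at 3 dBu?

0.55 dBu

x − T + W/2 = 3 − 0 + 4 = 7.
GR = (1 − 1/5) × 7² / 16 = 0.8 × 49 / 16 = 2.45 dB.
Output = 3 − 2.45 = 0.55 dBu.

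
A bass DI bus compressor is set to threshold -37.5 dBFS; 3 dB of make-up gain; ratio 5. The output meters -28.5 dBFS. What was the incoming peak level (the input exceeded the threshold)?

Before make-up, the level was -28.5 − 3 = -31.5 dBFS.
Post-compression overshoot = -31.5 − (-37.5) = 6 dB.
Undo the ratio: input overshoot = 6 × 5 = 30 dB, giving input = -7.5 dBFS.

-7.5 dBFS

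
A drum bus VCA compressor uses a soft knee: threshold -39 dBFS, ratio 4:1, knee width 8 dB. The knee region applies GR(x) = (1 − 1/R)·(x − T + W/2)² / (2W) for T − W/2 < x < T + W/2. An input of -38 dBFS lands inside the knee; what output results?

-39.171875 dBFS

x − T + W/2 = -38 − (-39) + 4 = 5.
GR = (1 − 1/4) × 5² / 16 = 0.75 × 25 / 16 = 1.171875 dB.
Output = -38 − 1.171875 = -39.171875 dBFS.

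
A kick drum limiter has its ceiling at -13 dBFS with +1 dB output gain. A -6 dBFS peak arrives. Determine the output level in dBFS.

-12 dBFS

At ∞:1, everything above -13 dBFS is held at the ceiling.
Output gain then adds 1 dB: -13 + 1 = -12 dBFS.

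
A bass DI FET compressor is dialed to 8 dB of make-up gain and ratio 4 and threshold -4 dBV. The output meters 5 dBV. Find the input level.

0 dBV

Stripping the +8 dB make-up gives -3 dBV at the gain stage.
The compressed level sits -3 − (-4) = 1 dB over threshold.
Input overshoot = R × output overshoot = 4 dB → input = -4 + 4 = 0 dBV.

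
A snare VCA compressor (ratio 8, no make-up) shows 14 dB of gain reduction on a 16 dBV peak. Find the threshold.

0 dBV

Let T be the threshold. Output overshoot = (input overshoot)/R, so 2 − T = (16 − T)/8.
8·(2 − T) = 16 − T → 7·T = 16 − 16 = 0.
T = 0/7 = 0 dBV.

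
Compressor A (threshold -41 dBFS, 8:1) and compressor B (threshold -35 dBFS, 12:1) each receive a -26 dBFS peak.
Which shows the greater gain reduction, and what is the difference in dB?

A: overshoot 15 dB → output overshoot 1.875 dB → GR 13.125 dB.
B: overshoot 9 dB → output overshoot 0.75 dB → GR 8.25 dB.
A reduces 4.875 dB more.

A, by 4.875 dB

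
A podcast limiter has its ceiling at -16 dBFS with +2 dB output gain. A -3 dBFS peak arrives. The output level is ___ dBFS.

At ∞:1, everything above -16 dBFS is held at the ceiling.
Output gain then adds 2 dB: -16 + 2 = -14 dBFS.

-14 dBFS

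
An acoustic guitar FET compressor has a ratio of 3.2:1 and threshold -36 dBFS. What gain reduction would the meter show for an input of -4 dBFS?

Overshoot = -4 − (-36) = 32 dB.
After 3.2:1 compression the overshoot becomes 32/3.2 = 10 dB.
So the signal is attenuated by 32 − 10 = 22 dB.

22 dB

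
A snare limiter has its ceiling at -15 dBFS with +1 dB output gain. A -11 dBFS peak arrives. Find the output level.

-14 dBFS

At ∞:1, everything above -15 dBFS is held at the ceiling.
Output gain then adds 1 dB: -15 + 1 = -14 dBFS.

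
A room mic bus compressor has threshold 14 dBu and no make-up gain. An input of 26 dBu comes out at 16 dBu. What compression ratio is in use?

Input overshoot = 26 − 14 = 12 dB; output overshoot = 16 − 14 = 2 dB.
Ratio = 12 / 2 = 6.

6:1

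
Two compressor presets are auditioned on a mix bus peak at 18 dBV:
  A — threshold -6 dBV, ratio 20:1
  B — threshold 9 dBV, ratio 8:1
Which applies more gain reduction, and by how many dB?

A, by 14.925 dB

A: overshoot 24 dB → output overshoot 1.2 dB → GR 22.8 dB.
B: overshoot 9 dB → output overshoot 1.125 dB → GR 7.875 dB.
A reduces 14.925 dB more.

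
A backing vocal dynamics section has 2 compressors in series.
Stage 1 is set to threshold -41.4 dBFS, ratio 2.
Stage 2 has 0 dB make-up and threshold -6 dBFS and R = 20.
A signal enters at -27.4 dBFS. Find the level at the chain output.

Stage 1: -27.4 dBFS is 14 dB over -41.4 dBFS; at 2:1 that becomes 7 dB over, giving -34.4 dBFS.
Stage 2: below threshold (-34.4 ≤ -6); passes unchanged; output -34.4 dBFS.

-34.4 dBFS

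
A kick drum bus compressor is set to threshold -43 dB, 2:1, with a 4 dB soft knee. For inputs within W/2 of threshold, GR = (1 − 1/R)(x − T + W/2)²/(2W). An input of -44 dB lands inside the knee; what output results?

-44.0625 dB

x − T + W/2 = -44 − (-43) + 2 = 1.
GR = (1 − 1/2) × 1² / 8 = 0.5 × 1 / 8 = 0.0625 dB.
Output = -44 − 0.0625 = -44.0625 dB.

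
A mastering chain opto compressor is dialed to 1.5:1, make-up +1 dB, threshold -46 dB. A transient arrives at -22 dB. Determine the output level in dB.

-29 dB

Overshoot: -22 − (-46) = 24 dB.
The 24 dB excess becomes 16 dB after 1.5:1 reduction.
So the level is -46 + 16 = -30 dB; make-up adds 1 dB, giving -29 dB.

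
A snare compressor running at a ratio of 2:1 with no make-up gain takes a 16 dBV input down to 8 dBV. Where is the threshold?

Gain reduction = 16 − 8 = 8 dB; output overshoot = GR / (R − 1) = 8 / 1 = 8 dB.
Threshold = output − output overshoot = 8 − 8 = 0 dBV.

0 dBV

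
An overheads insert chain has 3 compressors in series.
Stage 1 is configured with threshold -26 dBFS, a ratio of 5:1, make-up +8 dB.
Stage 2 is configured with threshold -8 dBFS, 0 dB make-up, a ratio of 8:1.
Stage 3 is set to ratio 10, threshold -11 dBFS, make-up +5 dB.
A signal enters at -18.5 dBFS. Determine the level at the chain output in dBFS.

-11.5 dBFS

Stage 1: -18.5 dBFS is 7.5 dB over -26 dBFS; at 5:1 that becomes 1.5 dB over, giving -24.5 dBFS; +8 dB make-up → -16.5 dBFS.
Stage 2: -16.5 dBFS ≤ -8 dBFS, so stage 2 doesn't engage; output -16.5 dBFS.
Stage 3: -16.5 dBFS ≤ -11 dBFS, so stage 3 doesn't engage; make-up brings it to -11.5 dBFS.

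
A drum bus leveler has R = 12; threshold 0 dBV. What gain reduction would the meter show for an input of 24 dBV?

22 dB

Overshoot = 24 − 0 = 24 dB.
After 12:1 compression the overshoot becomes 24/12 = 2 dB.
Gain reduction = 24 − 2 = 22 dB.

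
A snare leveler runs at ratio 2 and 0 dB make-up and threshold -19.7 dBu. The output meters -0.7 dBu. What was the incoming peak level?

18.3 dBu

That's 19 dB above the -19.7 dBu threshold.
Before 2:1 compression the overshoot was 19 × 2 = 38 dB, so input = -19.7 + 38 = 18.3 dBu.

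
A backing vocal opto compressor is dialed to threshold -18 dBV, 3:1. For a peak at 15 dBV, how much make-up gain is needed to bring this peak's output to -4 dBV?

3 dB

Without make-up, output = threshold + overshoot/3 = -18 + 11 = -7 dBV.
Gap to target: 3 dB.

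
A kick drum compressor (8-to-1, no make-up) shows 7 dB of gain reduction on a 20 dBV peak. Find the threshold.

12 dBV

Let T be the threshold. Output overshoot = (input overshoot)/R, so 13 − T = (20 − T)/8.
8·(13 − T) = 20 − T → 7·T = 104 − 20 = 84.
T = 84/7 = 12 dBV.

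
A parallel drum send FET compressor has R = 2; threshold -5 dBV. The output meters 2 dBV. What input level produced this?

9 dBV

That's 7 dB above the -5 dBV threshold.
Undo the ratio: input overshoot = 7 × 2 = 14 dB, giving input = 9 dBV.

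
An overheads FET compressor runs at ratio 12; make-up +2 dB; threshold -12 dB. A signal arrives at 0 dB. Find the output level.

Overshoot: 0 − (-12) = 12 dB.
At 12:1 the overshoot is divided by 12, leaving 1 dB above threshold.
Output = -12 + 1 = -11 dB; make-up adds 2 dB, giving -9 dB.

-9 dB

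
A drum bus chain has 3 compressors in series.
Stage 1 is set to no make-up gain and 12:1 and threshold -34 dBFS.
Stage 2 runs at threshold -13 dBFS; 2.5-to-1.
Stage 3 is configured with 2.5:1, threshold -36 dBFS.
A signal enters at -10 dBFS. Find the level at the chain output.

-34.4 dBFS

Stage 1: overshoot 24 dB → 24/12 = 2 dB → -32 dBFS.
Stage 2: -32 dBFS ≤ -13 dBFS, so stage 2 doesn't engage; output -32 dBFS.
Stage 3: -32 dBFS is 4 dB over -36 dBFS; at 2.5:1 that becomes 1.6 dB over, giving -34.4 dBFS.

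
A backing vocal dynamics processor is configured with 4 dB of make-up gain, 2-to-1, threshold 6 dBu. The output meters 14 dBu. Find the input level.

Before make-up, the level was 14 − 4 = 10 dBu.
The compressed level sits 10 − 6 = 4 dB over threshold.
Before 2:1 compression the overshoot was 4 × 2 = 8 dB, so input = 6 + 8 = 14 dBu.

14 dBu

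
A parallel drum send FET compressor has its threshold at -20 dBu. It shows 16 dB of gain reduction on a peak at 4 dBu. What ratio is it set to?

3:1

Input overshoot = 4 − (-20) = 24 dB.
Output overshoot = 24 − 16 = 8 dB.
Ratio = input overshoot / output overshoot = 24 / 8 = 3.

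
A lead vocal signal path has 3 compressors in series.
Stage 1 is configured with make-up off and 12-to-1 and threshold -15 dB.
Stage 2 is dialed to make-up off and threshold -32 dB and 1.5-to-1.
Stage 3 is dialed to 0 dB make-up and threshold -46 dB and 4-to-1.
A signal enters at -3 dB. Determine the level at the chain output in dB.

Stage 1: 12 dB above -15 dB, reduced 12:1 to 1 dB above → -14 dB.
Stage 2: 18 dB above -32 dB, reduced 1.5:1 to 12 dB above → -20 dB.
Stage 3: overshoot 26 dB → 26/4 = 6.5 dB → -39.5 dB.

-39.5 dB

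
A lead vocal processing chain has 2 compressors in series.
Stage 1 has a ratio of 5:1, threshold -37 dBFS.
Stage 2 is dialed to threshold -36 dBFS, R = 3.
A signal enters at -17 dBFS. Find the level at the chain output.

Stage 1: -17 dBFS is 20 dB over -37 dBFS; at 5:1 that becomes 4 dB over, giving -33 dBFS.
Stage 2: 3 dB above -36 dBFS, reduced 3:1 to 1 dB above → -35 dBFS.

-35 dBFS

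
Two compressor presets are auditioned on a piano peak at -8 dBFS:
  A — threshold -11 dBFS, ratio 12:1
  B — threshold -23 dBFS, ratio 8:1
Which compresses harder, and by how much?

A: 3 dB over, compressed to 0.25 dB over, so 2.75 dB of GR.
B: 15 dB over, compressed to 1.875 dB over, so 13.125 dB of GR.
B reduces 10.375 dB more.

B, by 10.375 dB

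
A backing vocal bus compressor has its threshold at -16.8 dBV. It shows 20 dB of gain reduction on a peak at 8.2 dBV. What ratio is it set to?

5:1

Input overshoot = 8.2 − (-16.8) = 25 dB.
Output overshoot = 25 − 20 = 5 dB.
Ratio = input overshoot / output overshoot = 25 / 5 = 5.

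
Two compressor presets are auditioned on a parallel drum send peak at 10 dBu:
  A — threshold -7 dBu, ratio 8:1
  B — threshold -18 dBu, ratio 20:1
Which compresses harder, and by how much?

A: 17 dB over, compressed to 2.125 dB over, so 14.875 dB of GR.
B: 28 dB over, compressed to 1.4 dB over, so 26.6 dB of GR.
B applies 11.725 dB more gain reduction.

B, by 11.725 dB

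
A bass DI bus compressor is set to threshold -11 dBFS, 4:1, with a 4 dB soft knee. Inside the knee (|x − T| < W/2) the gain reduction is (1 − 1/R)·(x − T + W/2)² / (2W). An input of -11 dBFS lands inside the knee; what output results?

x − T + W/2 = -11 − (-11) + 2 = 2.
GR = (1 − 1/4) × 2² / 8 = 0.75 × 4 / 8 = 0.375 dB.
Output = -11 − 0.375 = -11.375 dBFS.

-11.375 dBFS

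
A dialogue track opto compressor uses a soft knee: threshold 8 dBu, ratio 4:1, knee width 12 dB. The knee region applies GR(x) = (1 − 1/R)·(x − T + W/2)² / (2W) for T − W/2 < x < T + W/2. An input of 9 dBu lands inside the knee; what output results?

7.46875 dBu

x − T + W/2 = 9 − 8 + 6 = 7.
GR = (1 − 1/4) × 7² / 24 = 0.75 × 49 / 24 = 1.53125 dB.
Output = 9 − 1.53125 = 7.46875 dBu.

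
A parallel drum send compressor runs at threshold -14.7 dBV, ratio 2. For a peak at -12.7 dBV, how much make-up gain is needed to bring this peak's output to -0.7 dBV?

The peak compresses to -14.7 + 2/2 = -13.7 dBV.
To reach -0.7 dBV requires -0.7 − (-13.7) = 13 dB of make-up.

13 dB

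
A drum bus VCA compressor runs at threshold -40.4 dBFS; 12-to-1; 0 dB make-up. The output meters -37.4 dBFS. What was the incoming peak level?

The compressed level sits -37.4 − (-40.4) = 3 dB over threshold.
Undo the ratio: input overshoot = 3 × 12 = 36 dB, giving input = -4.4 dBFS.

-4.4 dBFS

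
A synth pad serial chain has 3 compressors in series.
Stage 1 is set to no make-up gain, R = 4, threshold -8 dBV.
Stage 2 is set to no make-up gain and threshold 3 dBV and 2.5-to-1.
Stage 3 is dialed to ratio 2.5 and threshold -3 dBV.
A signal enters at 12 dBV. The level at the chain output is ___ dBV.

-3 dBV

Stage 1: overshoot 20 dB → 20/4 = 5 dB → -3 dBV.
Stage 2: -3 dBV ≤ 3 dBV, so stage 2 doesn't engage; output -3 dBV.
Stage 3: -3 dBV is at or below the -3 dBV threshold — no compression; output -3 dBV.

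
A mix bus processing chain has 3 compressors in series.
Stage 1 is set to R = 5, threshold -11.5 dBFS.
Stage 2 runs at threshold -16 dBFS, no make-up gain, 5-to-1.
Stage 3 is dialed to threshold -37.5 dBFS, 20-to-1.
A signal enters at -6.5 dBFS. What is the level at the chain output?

Stage 1: -6.5 dBFS is 5 dB over -11.5 dBFS; at 5:1 that becomes 1 dB over, giving -10.5 dBFS.
Stage 2: overshoot 5.5 dB → 5.5/5 = 1.1 dB → -14.9 dBFS.
Stage 3: overshoot 22.6 dB → 22.6/20 = 1.13 dB → -36.37 dBFS.

-36.37 dBFS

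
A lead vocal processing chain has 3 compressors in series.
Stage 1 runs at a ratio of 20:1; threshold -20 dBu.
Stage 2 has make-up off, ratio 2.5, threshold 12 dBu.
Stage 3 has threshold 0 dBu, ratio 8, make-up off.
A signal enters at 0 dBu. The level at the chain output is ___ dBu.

-19 dBu

Stage 1: 0 dBu is 20 dB over -20 dBu; at 20:1 that becomes 1 dB over, giving -19 dBu.
Stage 2: below threshold (-19 ≤ 12); passes unchanged; output -19 dBu.
Stage 3: below threshold (-19 ≤ 0); passes unchanged; output -19 dBu.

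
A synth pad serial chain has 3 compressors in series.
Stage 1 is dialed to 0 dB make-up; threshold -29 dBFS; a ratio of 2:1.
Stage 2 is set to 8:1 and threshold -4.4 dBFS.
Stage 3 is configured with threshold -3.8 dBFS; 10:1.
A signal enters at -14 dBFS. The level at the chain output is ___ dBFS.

-21.5 dBFS

Stage 1: -14 dBFS is 15 dB over -29 dBFS; at 2:1 that becomes 7.5 dB over, giving -21.5 dBFS.
Stage 2: below threshold (-21.5 ≤ -4.4); passes unchanged; output -21.5 dBFS.
Stage 3: -21.5 dBFS ≤ -3.8 dBFS, so stage 3 doesn't engage; output -21.5 dBFS.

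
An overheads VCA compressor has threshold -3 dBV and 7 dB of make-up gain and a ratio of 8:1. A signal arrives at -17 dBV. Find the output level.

-10 dBV

-17 dBV is 14 dB below the -3 dBV threshold, so no gain reduction is applied.
Make-up gain adds 7 dB: -17 + 7 = -10 dBV.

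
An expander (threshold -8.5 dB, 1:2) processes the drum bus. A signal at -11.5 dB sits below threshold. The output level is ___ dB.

The input is 3 dB below the -8.5 dB threshold.
A 1:2 expander multiplies undershoot by 2: 3 × 2 = 6 dB below threshold.
Output = -8.5 − 6 = -14.5 dB.

-14.5 dB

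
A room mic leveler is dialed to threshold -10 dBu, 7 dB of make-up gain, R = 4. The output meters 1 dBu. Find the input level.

Remove make-up: 1 − 7 = -6 dBu.
That's 4 dB above the -10 dBu threshold.
Input overshoot = R × output overshoot = 16 dB → input = -10 + 16 = 6 dBu.

6 dBu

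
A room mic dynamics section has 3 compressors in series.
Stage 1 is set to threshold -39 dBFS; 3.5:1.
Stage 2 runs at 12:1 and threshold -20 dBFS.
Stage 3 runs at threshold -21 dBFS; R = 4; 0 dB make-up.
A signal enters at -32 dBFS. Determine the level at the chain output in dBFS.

-37 dBFS

Stage 1: 7 dB above -39 dBFS, reduced 3.5:1 to 2 dB above → -37 dBFS.
Stage 2: -37 dBFS ≤ -20 dBFS, so stage 2 doesn't engage; output -37 dBFS.
Stage 3: -37 dBFS is at or below the -21 dBFS threshold — no compression; output -37 dBFS.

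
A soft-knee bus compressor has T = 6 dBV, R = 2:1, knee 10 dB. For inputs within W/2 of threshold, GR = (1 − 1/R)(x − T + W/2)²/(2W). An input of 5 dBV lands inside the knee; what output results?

x − T + W/2 = 5 − 6 + 5 = 4.
GR = (1 − 1/2) × 4² / 20 = 0.5 × 16 / 20 = 0.4 dB.
Output = 5 − 0.4 = 4.6 dBV.

4.6 dBV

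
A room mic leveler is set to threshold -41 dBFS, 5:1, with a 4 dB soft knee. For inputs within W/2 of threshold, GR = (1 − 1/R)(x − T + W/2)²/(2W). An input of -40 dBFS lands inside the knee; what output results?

-40.9 dBFS

x − T + W/2 = -40 − (-41) + 2 = 3.
GR = (1 − 1/5) × 3² / 8 = 0.8 × 9 / 8 = 0.9 dB.
Output = -40 − 0.9 = -40.9 dBFS.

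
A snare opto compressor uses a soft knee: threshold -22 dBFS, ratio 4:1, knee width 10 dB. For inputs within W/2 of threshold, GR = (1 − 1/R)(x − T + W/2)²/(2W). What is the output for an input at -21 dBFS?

x − T + W/2 = -21 − (-22) + 5 = 6.
GR = (1 − 1/4) × 6² / 20 = 0.75 × 36 / 20 = 1.35 dB.
Output = -21 − 1.35 = -22.35 dBFS.

-22.35 dBFS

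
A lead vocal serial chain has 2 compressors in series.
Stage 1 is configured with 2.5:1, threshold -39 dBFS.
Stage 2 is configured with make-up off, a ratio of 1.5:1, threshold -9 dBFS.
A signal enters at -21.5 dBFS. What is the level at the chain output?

-32 dBFS

Stage 1: -21.5 dBFS is 17.5 dB over -39 dBFS; at 2.5:1 that becomes 7 dB over, giving -32 dBFS.
Stage 2: -32 dBFS is at or below the -9 dBFS threshold — no compression; output -32 dBFS.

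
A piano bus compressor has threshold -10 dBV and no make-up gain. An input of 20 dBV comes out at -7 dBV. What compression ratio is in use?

10:1

Input overshoot = 20 − (-10) = 30 dB; output overshoot = -7 − (-10) = 3 dB.
Ratio = 30 / 3 = 10.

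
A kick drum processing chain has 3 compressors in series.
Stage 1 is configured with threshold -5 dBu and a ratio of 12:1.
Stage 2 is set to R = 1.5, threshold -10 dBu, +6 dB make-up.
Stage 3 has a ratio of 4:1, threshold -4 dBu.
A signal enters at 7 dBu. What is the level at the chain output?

Stage 1: 12 dB above -5 dBu, reduced 12:1 to 1 dB above → -4 dBu.
Stage 2: -4 dBu is 6 dB over -10 dBu; at 1.5:1 that becomes 4 dB over, giving -6 dBu; +6 dB make-up → 0 dBu.
Stage 3: overshoot 4 dB → 4/4 = 1 dB → -3 dBu.

-3 dBu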